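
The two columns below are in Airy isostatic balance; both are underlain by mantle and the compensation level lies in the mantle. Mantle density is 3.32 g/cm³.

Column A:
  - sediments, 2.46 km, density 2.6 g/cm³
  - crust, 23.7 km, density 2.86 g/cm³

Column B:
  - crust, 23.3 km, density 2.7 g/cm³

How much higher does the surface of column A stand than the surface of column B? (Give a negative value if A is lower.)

For any compensation level in the mantle, the mantle terms cancel and isostasy reduces to e = (Σt_A − Σt_B) − (Σ(ρt)_A − Σ(ρt)_B) / ρ_m.
Σt_A = 26.16 km; Σt_B = 23.3 km; Σ(ρt)_A = 74.178; Σ(ρt)_B = 62.91 (in km·g/cm³).
e = (26.16 − 23.3) − (74.178 − 62.91) / 3.32 = −0.534 km.

−0.534 km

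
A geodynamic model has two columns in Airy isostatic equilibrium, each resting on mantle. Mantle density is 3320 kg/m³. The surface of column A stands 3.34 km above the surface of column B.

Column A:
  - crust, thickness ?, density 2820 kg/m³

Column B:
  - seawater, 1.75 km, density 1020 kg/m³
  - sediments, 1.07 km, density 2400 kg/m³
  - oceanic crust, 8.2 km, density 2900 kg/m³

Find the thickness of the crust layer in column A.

Take the compensation level at the base of the deeper column (depth z_c below the surface of column A) and equate Σ ρ_i t_i down to z_c; mantle fills any gap and the z_c terms cancel.
Column A: x×2820 + (z_c − 0 − x)×3320
Column B: 3.34×0 + 1.75×1020 + 1.07×2400 + 8.2×2900 + (z_c − 3.34 − 11.02)×3320
The z_c×3320 term appears on both sides and cancels. Collect the known terms of each column as K = Σ(ρt)_known − 3320 × (depth of known layers): K_A = 0 − 3320×0 = 0; K_B = 28133 − 3320×(3.34 + 11.02) = −19542.2.
Balance: K_A − x×(3320 − 2820) = K_B, so x = (K_A − K_B)/(3320 − 2820) = 19542.2/500 = 39.1 km.

39.1 km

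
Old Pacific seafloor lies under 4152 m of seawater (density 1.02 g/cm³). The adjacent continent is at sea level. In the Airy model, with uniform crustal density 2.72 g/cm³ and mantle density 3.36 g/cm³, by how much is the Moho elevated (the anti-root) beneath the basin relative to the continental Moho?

11000 m

For local isostatic compensation: replacing crust with seawater at the top is compensated by replacing crust with mantle at the base: d (ρ_c − ρ_w) = a (ρ_m − ρ_c).
a = d (ρ_c − ρ_w)/(ρ_m − ρ_c) = 4152 m × 1.7/0.64 = 11000 m.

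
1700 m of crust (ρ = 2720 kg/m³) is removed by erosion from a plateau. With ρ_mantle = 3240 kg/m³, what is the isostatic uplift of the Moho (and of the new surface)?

Unloading: uplift u = e ρ_c/ρ_m = 1700 m × 2720/3240 = 1430 m.

1430 m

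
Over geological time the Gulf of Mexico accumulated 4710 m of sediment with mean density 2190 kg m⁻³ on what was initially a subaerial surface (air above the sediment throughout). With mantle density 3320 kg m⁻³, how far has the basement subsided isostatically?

3110 m

Subaerial load: s = t ρ_sed / ρ_m = 4710 m × 2190/3320 = 3110 m.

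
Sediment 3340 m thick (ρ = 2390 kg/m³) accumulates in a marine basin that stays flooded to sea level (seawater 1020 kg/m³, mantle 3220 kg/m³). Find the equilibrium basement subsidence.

Submarine loading: the sediment displaces seawater, and the subsidence is in turn flooded, so s (ρ_m − ρ_w) = t (ρ_sed − ρ_w).
s = 3340 m × (2390 − 1020) / (3220 − 1020) = 2080 m.

2080 m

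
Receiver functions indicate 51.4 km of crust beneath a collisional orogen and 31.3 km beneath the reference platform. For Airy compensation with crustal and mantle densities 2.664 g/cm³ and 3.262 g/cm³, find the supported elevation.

Excess crust Δ = 51.4 km − 31.3 km = 20.1 km, split between elevation h and root r with h + r = Δ.
Airy balance ρ_c h = (ρ_m − ρ_c) r gives r = h ρ_c/(ρ_m − ρ_c), so h (1 + ρ_c/(ρ_m − ρ_c)) = Δ, i.e. h = Δ (ρ_m − ρ_c)/ρ_m.
h = 20.1 km × 0.598/3.262 = 3.68 km.

3.68 km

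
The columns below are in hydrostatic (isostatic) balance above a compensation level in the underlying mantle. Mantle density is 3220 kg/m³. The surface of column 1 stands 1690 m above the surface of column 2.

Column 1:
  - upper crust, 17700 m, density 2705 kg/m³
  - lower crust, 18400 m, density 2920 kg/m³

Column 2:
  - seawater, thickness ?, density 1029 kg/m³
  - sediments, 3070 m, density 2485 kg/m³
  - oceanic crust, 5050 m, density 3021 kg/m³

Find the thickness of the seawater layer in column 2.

2710 m

Take the compensation level at the base of the deeper column (depth z_c below the surface of column 1) and equate Σ ρ_i t_i down to z_c; mantle fills any gap and the z_c terms cancel.
Column 1: 17700×2705 + 18400×2920 + (z_c − 36100)×3220
Column 2: 1690×0 + x×1029 + 3070×2485 + 5050×3021 + (z_c − 1690 − 8120 − x)×3220
The z_c×3220 term appears on both sides and cancels. Collect the known terms of each column as K = Σ(ρt)_known − 3220 × (depth of known layers): K_1 = 101606500 − 3220×36100 = −14635500; K_2 = 22885000 − 3220×(1690 + 8120) = −8703200.
Balance: K_1 = K_2 − x×(3220 − 1029), so x = (K_2 − K_1)/(3220 − 1029) = 5932300/2191 = 2710 m.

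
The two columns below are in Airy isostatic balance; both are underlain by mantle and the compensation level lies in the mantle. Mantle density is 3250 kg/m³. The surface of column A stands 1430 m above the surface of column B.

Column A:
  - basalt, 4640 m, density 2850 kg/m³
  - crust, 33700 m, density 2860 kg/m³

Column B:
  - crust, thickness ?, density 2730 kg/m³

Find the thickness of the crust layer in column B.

19900 m

Take the compensation level at the base of the deeper column (depth z_c below the surface of column A) and equate Σ ρ_i t_i down to z_c; mantle fills any gap and the z_c terms cancel.
Column A: 4640×2850 + 33700×2860 + (z_c − 38340)×3250
Column B: 1430×0 + x×2730 + (z_c − 1430 − 0 − x)×3250
The z_c×3250 term appears on both sides and cancels. Collect the known terms of each column as K = Σ(ρt)_known − 3250 × (depth of known layers): K_A = 109606000 − 3250×38340 = −14999000; K_B = 0 − 3250×(1430 + 0) = −4647500.
Balance: K_A = K_B − x×(3250 − 2730), so x = (K_B − K_A)/(3250 − 2730) = 10351500/520 = 19900 m.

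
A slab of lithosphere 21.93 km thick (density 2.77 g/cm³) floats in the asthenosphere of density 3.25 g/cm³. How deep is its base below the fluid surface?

18.7 km

Draft d = t ρ_obj/ρ_fluid = 21.93 km × 2.77/3.25 = 18.7 km.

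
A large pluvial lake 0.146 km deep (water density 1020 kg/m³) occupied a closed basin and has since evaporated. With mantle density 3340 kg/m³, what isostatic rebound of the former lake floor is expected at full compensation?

u = d ρ_w/ρ_m = 0.146 km × 1020/3340 = 0.0446 km.

0.0446 km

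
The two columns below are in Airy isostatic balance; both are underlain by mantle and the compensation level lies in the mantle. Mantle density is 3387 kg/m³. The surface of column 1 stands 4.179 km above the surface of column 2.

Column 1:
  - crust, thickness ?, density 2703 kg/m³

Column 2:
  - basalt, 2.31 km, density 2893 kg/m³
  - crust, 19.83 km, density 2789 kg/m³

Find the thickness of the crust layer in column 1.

Take the compensation level at the base of the deeper column (depth z_c below the surface of column 1) and equate Σ ρ_i t_i down to z_c; mantle fills any gap and the z_c terms cancel.
Column 1: x×2703 + (z_c − 0 − x)×3387
Column 2: 4.179×0 + 2.31×2893 + 19.83×2789 + (z_c − 4.179 − 22.14)×3387
The z_c×3387 term appears on both sides and cancels. Collect the known terms of each column as K = Σ(ρt)_known − 3387 × (depth of known layers): K_1 = 0 − 3387×0 = 0; K_2 = 61988.7 − 3387×(4.179 + 22.14) = −27153.753.
Balance: K_1 − x×(3387 − 2703) = K_2, so x = (K_1 − K_2)/(3387 − 2703) = 27153.8/684 = 39.7 km.

39.7 km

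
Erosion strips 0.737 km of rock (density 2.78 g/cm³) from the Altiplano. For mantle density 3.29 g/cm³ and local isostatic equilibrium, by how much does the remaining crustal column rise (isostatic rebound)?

0.623 km

Unloading: uplift u = e ρ_c/ρ_m = 0.737 km × 2.78/3.29 = 0.623 km.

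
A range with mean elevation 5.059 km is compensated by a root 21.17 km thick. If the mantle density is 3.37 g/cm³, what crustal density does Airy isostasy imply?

ρ_c h = (ρ_m − ρ_c) r → ρ_c (h + r) = ρ_m r → ρ_c = ρ_m r / (h + r).
ρ_c = 3.37 × 21.17 km / (5.059 km + 21.17 km) = 2.72 g/cm³.

2.72 g/cm³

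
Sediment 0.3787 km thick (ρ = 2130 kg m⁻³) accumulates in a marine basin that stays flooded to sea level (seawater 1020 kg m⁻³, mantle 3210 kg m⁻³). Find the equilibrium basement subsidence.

0.192 km

Submarine loading: the sediment displaces seawater, and the subsidence is in turn flooded, so s (ρ_m − ρ_w) = t (ρ_sed − ρ_w).
s = 0.3787 km × (2130 − 1020) / (3210 − 1020) = 0.192 km.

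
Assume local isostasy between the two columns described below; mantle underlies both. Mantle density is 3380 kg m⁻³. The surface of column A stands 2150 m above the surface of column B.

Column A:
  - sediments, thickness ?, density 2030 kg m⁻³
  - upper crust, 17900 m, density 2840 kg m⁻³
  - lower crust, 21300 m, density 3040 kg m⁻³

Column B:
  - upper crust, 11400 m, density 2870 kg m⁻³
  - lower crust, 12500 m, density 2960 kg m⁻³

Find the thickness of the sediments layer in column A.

1050 m

Take the compensation level at the base of the deeper column (depth z_c below the surface of column A) and equate Σ ρ_i t_i down to z_c; mantle fills any gap and the z_c terms cancel.
Column A: x×2030 + 17900×2840 + 21300×3040 + (z_c − 39200 − x)×3380
Column B: 2150×0 + 11400×2870 + 12500×2960 + (z_c − 2150 − 23900)×3380
The z_c×3380 term appears on both sides and cancels. Collect the known terms of each column as K = Σ(ρt)_known − 3380 × (depth of known layers): K_A = 115588000 − 3380×39200 = −16908000; K_B = 69718000 − 3380×(2150 + 23900) = −18331000.
Balance: K_A − x×(3380 − 2030) = K_B, so x = (K_A − K_B)/(3380 − 2030) = 1423000/1350 = 1050 m.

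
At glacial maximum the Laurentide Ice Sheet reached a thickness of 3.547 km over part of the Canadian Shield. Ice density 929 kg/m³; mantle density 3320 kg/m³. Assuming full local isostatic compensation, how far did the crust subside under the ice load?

0.993 km

By Archimedes' principle applied to the lithosphere: the ice load ρ_ice t is balanced by mantle displaced below, ρ_m s.
s = t ρ_ice / ρ_m = 3.547 km × 929/3320 = 0.993 km.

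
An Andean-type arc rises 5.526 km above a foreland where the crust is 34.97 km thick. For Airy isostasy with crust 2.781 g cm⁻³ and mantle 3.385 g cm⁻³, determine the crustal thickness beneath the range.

Root depth r = h ρ_c / (ρ_m − ρ_c) = 5.526 km × 2.781 / 0.604 = 25.44 km.
Total thickness = T + h + r = 34.97 km + 5.526 km + 25.44 km = 65.9 km.

65.9 km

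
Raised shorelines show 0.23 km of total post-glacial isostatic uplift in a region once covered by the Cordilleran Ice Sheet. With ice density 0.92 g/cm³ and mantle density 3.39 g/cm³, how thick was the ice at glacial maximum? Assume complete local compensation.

0.848 km

u = t ρ_ice/ρ_m → t = u ρ_m/ρ_ice = 0.23 km × 3.39/0.92 = 0.848 km.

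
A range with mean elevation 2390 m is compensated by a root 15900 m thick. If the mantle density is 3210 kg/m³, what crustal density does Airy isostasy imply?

ρ_c h = (ρ_m − ρ_c) r → ρ_c (h + r) = ρ_m r → ρ_c = ρ_m r / (h + r).
ρ_c = 3210 × 15900 m / (2390 m + 15900 m) = 2790 kg/m³.

2790 kg/m³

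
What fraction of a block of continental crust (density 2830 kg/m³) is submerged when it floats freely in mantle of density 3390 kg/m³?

Submerged fraction = ρ_obj/ρ_fluid = 2830/3390 = 0.835.

0.835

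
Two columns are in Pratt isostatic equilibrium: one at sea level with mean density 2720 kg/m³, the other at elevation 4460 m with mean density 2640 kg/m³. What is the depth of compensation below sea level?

ρ_ref D = ρ (D + h) → D (ρ_ref − ρ) = ρ h.
D = ρ h/(ρ_ref − ρ) = 2640 × 4460 m/(2720 − 2640) = 147000 m.

147000 m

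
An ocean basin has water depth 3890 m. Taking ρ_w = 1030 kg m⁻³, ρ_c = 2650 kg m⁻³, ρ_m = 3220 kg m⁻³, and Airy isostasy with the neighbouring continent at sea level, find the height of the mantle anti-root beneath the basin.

By Archimedes' principle applied to the lithosphere: replacing crust with seawater at the top is compensated by replacing crust with mantle at the base: d (ρ_c − ρ_w) = a (ρ_m − ρ_c).
a = d (ρ_c − ρ_w)/(ρ_m − ρ_c) = 3890 m × 1620/570 = 11100 m.

11100 m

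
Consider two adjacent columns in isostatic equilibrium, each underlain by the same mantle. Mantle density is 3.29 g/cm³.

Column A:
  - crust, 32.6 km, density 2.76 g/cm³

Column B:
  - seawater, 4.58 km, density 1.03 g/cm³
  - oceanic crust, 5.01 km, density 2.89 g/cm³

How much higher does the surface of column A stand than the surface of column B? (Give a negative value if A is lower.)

For any compensation level in the mantle, the mantle terms cancel and isostasy reduces to e = (Σt_A − Σt_B) − (Σ(ρt)_A − Σ(ρt)_B) / ρ_m.
Σt_A = 32.6 km; Σt_B = 9.59 km; Σ(ρt)_A = 89.976; Σ(ρt)_B = 19.1963 (in km·g/cm³).
e = (32.6 − 9.59) − (89.976 − 19.1963) / 3.29 = 1.5 km.

1.5 km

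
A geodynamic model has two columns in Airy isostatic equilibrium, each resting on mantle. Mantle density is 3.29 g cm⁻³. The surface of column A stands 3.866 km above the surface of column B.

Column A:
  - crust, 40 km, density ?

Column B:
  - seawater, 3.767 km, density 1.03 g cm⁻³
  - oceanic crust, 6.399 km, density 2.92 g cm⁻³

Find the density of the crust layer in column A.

2.7 g cm⁻³

Take the compensation level at the base of the deeper column (depth z_c below the surface of column A) and equate Σ ρ_i t_i down to z_c; mantle fills any gap and the z_c terms cancel.
Column A: 40×ρ + (z_c − 40)×3.29
Column B: 3.866×0 + 3.767×1.03 + 6.399×2.92 + (z_c − 3.866 − 10.166)×3.29
The z_c×3.29 term appears on both sides and cancels. Collect the known terms of each column as K = Σ(ρt)_known − 3.29 × (depth of known layers): K_A = 0 − 3.29×40 = −131.6; K_B = 22.56509 − 3.29×(3.866 + 10.166) = −23.60019.
Balance: K_A + 40×ρ = K_B, so ρ = (K_B − K_A)/40 = 108/40 = 2.7 g cm⁻³.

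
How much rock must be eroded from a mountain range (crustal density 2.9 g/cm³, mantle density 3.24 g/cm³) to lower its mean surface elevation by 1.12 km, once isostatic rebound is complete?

Net drop Δ = e − u = e − e ρ_c/ρ_m = e (ρ_m − ρ_c)/ρ_m.
e = Δ ρ_m/(ρ_m − ρ_c) = 1.12 km × 3.24/0.34 = 10.7 km.

10.7 km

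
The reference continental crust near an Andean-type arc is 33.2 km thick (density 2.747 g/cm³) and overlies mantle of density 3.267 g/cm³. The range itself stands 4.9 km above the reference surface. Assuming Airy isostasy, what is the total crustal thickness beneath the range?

Root depth r = h ρ_c / (ρ_m − ρ_c) = 4.9 km × 2.747 / 0.52 = 25.89 km.
Total thickness = T + h + r = 33.2 km + 4.9 km + 25.89 km = 64 km.

64 km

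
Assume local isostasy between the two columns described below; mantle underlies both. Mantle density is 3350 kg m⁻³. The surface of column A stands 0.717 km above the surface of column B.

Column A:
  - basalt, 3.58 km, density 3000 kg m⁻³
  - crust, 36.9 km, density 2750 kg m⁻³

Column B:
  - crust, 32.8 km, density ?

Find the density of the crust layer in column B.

Take the compensation level at the base of the deeper column (depth z_c below the surface of column A) and equate Σ ρ_i t_i down to z_c; mantle fills any gap and the z_c terms cancel.
Column A: 3.58×3000 + 36.9×2750 + (z_c − 40.48)×3350
Column B: 0.717×0 + 32.8×ρ + (z_c − 0.717 − 32.8)×3350
The z_c×3350 term appears on both sides and cancels. Collect the known terms of each column as K = Σ(ρt)_known − 3350 × (depth of known layers): K_A = 112215 − 3350×40.48 = −23393; K_B = 0 − 3350×(0.717 + 32.8) = −112281.95.
Balance: K_A = K_B + 32.8×ρ, so ρ = (K_A − K_B)/32.8 = 88888.9/32.8 = 2710 kg m⁻³.

2710 kg m⁻³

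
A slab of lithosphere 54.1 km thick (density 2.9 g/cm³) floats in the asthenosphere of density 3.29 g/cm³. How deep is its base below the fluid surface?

Draft d = t ρ_obj/ρ_fluid = 54.1 km × 2.9/3.29 = 47.7 km.

47.7 km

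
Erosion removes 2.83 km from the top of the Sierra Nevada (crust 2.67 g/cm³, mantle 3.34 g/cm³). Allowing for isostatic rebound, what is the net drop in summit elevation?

Rebound u = e ρ_c/ρ_m = 2.83 km × 2.67/3.34 = 2.262 km.
Net surface drop = e − u = 2.83 km − 2.262 km = e (ρ_m − ρ_c)/ρ_m = 0.568 km.

0.568 km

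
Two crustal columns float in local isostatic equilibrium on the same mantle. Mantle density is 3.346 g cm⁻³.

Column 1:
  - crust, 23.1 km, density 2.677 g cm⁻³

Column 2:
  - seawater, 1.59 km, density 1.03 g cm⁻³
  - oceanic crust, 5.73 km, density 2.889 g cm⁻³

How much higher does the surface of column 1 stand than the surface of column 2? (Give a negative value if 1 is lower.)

For any compensation level in the mantle, the mantle terms cancel and isostasy reduces to e = (Σt_1 − Σt_2) − (Σ(ρt)_1 − Σ(ρt)_2) / ρ_m.
Σt_1 = 23.1 km; Σt_2 = 7.32 km; Σ(ρt)_1 = 61.8387; Σ(ρt)_2 = 18.19167 (in km·g cm⁻³).
e = (23.1 − 7.32) − (61.8387 − 18.19167) / 3.346 = 2.74 km.

2.74 km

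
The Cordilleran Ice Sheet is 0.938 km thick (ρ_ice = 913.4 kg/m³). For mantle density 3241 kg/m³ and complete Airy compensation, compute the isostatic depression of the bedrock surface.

0.264 km

By Archimedes' principle applied to the lithosphere: the ice load ρ_ice t is balanced by mantle displaced below, ρ_m s.
s = t ρ_ice / ρ_m = 0.938 km × 913.4/3241 = 0.264 km.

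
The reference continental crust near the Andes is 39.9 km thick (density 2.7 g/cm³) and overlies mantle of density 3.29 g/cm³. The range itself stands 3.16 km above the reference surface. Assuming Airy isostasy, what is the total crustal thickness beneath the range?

Root depth r = h ρ_c / (ρ_m − ρ_c) = 3.16 km × 2.7 / 0.59 = 14.46 km.
Total thickness = T + h + r = 39.9 km + 3.16 km + 14.46 km = 57.5 km.

57.5 km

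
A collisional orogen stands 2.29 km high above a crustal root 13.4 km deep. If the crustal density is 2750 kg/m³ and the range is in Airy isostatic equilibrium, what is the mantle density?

Airy balance: ρ_c h = (ρ_m − ρ_c) r → ρ_m = ρ_c (1 + h/r).
ρ_m = 2750 × (1 + 2.29 km/13.4 km) = 3220 kg/m³.

3220 kg/m³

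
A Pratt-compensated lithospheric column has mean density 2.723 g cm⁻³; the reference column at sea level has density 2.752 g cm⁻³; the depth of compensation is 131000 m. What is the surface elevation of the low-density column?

ρ_ref D = ρ (D + h) → h = D (ρ_ref − ρ)/ρ.
h = 131000 m × (2.752 − 2.723)/2.723 = 1400 m.

1400 m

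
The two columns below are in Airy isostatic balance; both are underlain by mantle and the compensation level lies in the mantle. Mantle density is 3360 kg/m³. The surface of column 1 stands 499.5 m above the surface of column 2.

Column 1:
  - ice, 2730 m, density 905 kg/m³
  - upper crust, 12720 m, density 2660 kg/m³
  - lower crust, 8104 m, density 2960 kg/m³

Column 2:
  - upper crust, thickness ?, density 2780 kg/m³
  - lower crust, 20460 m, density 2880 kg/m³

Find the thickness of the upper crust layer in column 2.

Take the compensation level at the base of the deeper column (depth z_c below the surface of column 1) and equate Σ ρ_i t_i down to z_c; mantle fills any gap and the z_c terms cancel.
Column 1: 2730×905 + 12720×2660 + 8104×2960 + (z_c − 23554)×3360
Column 2: 499.5×0 + x×2780 + 20460×2880 + (z_c − 499.5 − 20460 − x)×3360
The z_c×3360 term appears on both sides and cancels. Collect the known terms of each column as K = Σ(ρt)_known − 3360 × (depth of known layers): K_1 = 60293690 − 3360×23554 = −18847750; K_2 = 58924800 − 3360×(499.5 + 20460) = −11499120.
Balance: K_1 = K_2 − x×(3360 − 2780), so x = (K_2 − K_1)/(3360 − 2780) = 7348630/580 = 12700 m.

12700 m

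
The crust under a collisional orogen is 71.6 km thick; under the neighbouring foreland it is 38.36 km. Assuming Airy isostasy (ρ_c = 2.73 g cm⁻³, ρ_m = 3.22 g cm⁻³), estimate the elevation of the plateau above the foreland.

5.06 km

Excess crust Δ = 71.6 km − 38.36 km = 33.24 km, split between elevation h and root r with h + r = Δ.
Airy balance ρ_c h = (ρ_m − ρ_c) r gives r = h ρ_c/(ρ_m − ρ_c), so h (1 + ρ_c/(ρ_m − ρ_c)) = Δ, i.e. h = Δ (ρ_m − ρ_c)/ρ_m.
h = 33.24 km × 0.49/3.22 = 5.06 km.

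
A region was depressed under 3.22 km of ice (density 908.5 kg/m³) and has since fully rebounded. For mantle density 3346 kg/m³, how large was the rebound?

0.874 km

Removing the load lets mantle flow back in; uplift u satisfies ρ_ice t = ρ_m u.
u = t ρ_ice/ρ_m = 3.22 km × 908.5/3346 = 0.874 km.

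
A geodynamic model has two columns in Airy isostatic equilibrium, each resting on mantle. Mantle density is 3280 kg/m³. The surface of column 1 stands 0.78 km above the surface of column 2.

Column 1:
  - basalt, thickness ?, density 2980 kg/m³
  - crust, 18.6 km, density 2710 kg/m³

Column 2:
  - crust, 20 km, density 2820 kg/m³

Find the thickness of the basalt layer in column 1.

Take the compensation level at the base of the deeper column (depth z_c below the surface of column 1) and equate Σ ρ_i t_i down to z_c; mantle fills any gap and the z_c terms cancel.
Column 1: x×2980 + 18.6×2710 + (z_c − 18.6 − x)×3280
Column 2: 0.78×0 + 20×2820 + (z_c − 0.78 − 20)×3280
The z_c×3280 term appears on both sides and cancels. Collect the known terms of each column as K = Σ(ρt)_known − 3280 × (depth of known layers): K_1 = 50406 − 3280×18.6 = −10602; K_2 = 56400 − 3280×(0.78 + 20) = −11758.4.
Balance: K_1 − x×(3280 − 2980) = K_2, so x = (K_1 − K_2)/(3280 − 2980) = 1156.4/300 = 3.85 km.

3.85 km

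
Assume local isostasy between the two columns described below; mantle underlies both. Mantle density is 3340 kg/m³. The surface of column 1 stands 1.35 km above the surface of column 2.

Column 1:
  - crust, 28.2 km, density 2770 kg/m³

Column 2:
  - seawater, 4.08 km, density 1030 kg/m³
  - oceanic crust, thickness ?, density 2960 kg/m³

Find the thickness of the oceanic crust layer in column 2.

Take the compensation level at the base of the deeper column (depth z_c below the surface of column 1) and equate Σ ρ_i t_i down to z_c; mantle fills any gap and the z_c terms cancel.
Column 1: 28.2×2770 + (z_c − 28.2)×3340
Column 2: 1.35×0 + 4.08×1030 + x×2960 + (z_c − 1.35 − 4.08 − x)×3340
The z_c×3340 term appears on both sides and cancels. Collect the known terms of each column as K = Σ(ρt)_known − 3340 × (depth of known layers): K_1 = 78114 − 3340×28.2 = −16074; K_2 = 4202.4 − 3340×(1.35 + 4.08) = −13933.8.
Balance: K_1 = K_2 − x×(3340 − 2960), so x = (K_2 − K_1)/(3340 − 2960) = 2140.2/380 = 5.63 km.

5.63 km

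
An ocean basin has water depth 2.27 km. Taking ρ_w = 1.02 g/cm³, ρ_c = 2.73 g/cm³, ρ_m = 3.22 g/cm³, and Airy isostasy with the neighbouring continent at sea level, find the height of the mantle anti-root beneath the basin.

7.92 km

For local isostatic compensation: replacing crust with seawater at the top is compensated by replacing crust with mantle at the base: d (ρ_c − ρ_w) = a (ρ_m − ρ_c).
a = d (ρ_c − ρ_w)/(ρ_m − ρ_c) = 2.27 km × 1.71/0.49 = 7.92 km.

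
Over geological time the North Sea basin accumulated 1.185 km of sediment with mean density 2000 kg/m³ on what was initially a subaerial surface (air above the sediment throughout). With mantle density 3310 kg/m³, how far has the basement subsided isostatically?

Subaerial load: s = t ρ_sed / ρ_m = 1.185 km × 2000/3310 = 0.716 km.

0.716 km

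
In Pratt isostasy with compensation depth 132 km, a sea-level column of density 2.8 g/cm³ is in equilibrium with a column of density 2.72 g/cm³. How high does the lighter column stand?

3.88 km

ρ_ref D = ρ (D + h) → h = D (ρ_ref − ρ)/ρ.
h = 132 km × (2.8 − 2.72)/2.72 = 3.88 km.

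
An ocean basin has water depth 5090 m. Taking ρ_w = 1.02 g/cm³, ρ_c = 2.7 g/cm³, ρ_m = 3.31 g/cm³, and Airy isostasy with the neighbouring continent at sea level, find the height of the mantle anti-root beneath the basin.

14000 m

By Archimedes' principle applied to the lithosphere: replacing crust with seawater at the top is compensated by replacing crust with mantle at the base: d (ρ_c − ρ_w) = a (ρ_m − ρ_c).
a = d (ρ_c − ρ_w)/(ρ_m − ρ_c) = 5090 m × 1.68/0.61 = 14000 m.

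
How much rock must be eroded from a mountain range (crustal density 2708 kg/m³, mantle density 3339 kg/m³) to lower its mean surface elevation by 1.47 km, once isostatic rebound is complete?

Net drop Δ = e − u = e − e ρ_c/ρ_m = e (ρ_m − ρ_c)/ρ_m.
e = Δ ρ_m/(ρ_m − ρ_c) = 1.47 km × 3339/631 = 7.78 km.

7.78 km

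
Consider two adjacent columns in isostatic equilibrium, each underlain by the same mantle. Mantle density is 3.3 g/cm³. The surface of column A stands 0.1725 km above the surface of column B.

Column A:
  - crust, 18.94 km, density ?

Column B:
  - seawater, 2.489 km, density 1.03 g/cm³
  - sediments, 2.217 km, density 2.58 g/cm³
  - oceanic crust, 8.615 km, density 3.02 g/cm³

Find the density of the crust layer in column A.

Take the compensation level at the base of the deeper column (depth z_c below the surface of column A) and equate Σ ρ_i t_i down to z_c; mantle fills any gap and the z_c terms cancel.
Column A: 18.94×ρ + (z_c − 18.94)×3.3
Column B: 0.1725×0 + 2.489×1.03 + 2.217×2.58 + 8.615×3.02 + (z_c − 0.1725 − 13.321)×3.3
The z_c×3.3 term appears on both sides and cancels. Collect the known terms of each column as K = Σ(ρt)_known − 3.3 × (depth of known layers): K_A = 0 − 3.3×18.94 = −62.502; K_B = 34.30083 − 3.3×(0.1725 + 13.321) = −10.22772.
Balance: K_A + 18.94×ρ = K_B, so ρ = (K_B − K_A)/18.94 = 52.2743/18.94 = 2.76 g/cm³.

2.76 g/cm³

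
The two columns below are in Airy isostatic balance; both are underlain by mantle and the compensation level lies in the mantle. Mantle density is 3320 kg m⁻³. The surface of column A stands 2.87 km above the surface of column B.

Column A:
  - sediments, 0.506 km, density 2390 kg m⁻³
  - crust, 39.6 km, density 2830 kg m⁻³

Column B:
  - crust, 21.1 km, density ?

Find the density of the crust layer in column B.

2830 kg m⁻³

Take the compensation level at the base of the deeper column (depth z_c below the surface of column A) and equate Σ ρ_i t_i down to z_c; mantle fills any gap and the z_c terms cancel.
Column A: 0.506×2390 + 39.6×2830 + (z_c − 40.106)×3320
Column B: 2.87×0 + 21.1×ρ + (z_c − 2.87 − 21.1)×3320
The z_c×3320 term appears on both sides and cancels. Collect the known terms of each column as K = Σ(ρt)_known − 3320 × (depth of known layers): K_A = 113277.34 − 3320×40.106 = −19874.58; K_B = 0 − 3320×(2.87 + 21.1) = −79580.4.
Balance: K_A = K_B + 21.1×ρ, so ρ = (K_A − K_B)/21.1 = 59705.8/21.1 = 2830 kg m⁻³.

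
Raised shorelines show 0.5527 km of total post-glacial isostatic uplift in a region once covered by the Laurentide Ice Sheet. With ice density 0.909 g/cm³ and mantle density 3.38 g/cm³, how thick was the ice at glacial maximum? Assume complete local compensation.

2.06 km

u = t ρ_ice/ρ_m → t = u ρ_m/ρ_ice = 0.5527 km × 3.38/0.909 = 2.06 km.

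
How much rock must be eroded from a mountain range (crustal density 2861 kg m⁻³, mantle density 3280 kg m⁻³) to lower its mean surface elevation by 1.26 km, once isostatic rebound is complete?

Net drop Δ = e − u = e − e ρ_c/ρ_m = e (ρ_m − ρ_c)/ρ_m.
e = Δ ρ_m/(ρ_m − ρ_c) = 1.26 km × 3280/419 = 9.86 km.

9.86 km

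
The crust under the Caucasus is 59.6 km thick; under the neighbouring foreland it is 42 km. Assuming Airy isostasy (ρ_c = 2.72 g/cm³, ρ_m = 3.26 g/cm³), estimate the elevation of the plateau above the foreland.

2.92 km

Excess crust Δ = 59.6 km − 42 km = 17.6 km, split between elevation h and root r with h + r = Δ.
Airy balance ρ_c h = (ρ_m − ρ_c) r gives r = h ρ_c/(ρ_m − ρ_c), so h (1 + ρ_c/(ρ_m − ρ_c)) = Δ, i.e. h = Δ (ρ_m − ρ_c)/ρ_m.
h = 17.6 km × 0.54/3.26 = 2.92 km.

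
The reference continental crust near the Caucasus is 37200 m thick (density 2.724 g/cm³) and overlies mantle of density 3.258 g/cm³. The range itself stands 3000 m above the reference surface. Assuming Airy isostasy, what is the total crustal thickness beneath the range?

Root depth r = h ρ_c / (ρ_m − ρ_c) = 3000 m × 2.724 / 0.534 = 15300 m.
Total thickness = T + h + r = 37200 m + 3000 m + 15300 m = 55500 m.

55500 m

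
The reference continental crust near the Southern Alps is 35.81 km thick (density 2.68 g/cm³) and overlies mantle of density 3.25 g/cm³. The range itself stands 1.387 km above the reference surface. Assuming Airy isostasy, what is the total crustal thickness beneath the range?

43.7 km

Root depth r = h ρ_c / (ρ_m − ρ_c) = 1.387 km × 2.68 / 0.57 = 6.521 km.
Total thickness = T + h + r = 35.81 km + 1.387 km + 6.521 km = 43.7 km.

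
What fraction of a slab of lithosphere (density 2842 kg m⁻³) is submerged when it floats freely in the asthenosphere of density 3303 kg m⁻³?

86%

Submerged fraction = ρ_obj/ρ_fluid = 2842/3303 = 86%.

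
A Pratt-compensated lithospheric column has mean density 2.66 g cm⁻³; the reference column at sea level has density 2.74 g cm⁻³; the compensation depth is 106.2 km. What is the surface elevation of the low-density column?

3.19 km

ρ_ref D = ρ (D + h) → h = D (ρ_ref − ρ)/ρ.
h = 106.2 km × (2.74 − 2.66)/2.66 = 3.19 km.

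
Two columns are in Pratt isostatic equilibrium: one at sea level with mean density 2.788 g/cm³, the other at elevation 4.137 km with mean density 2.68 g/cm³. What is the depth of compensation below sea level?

ρ_ref D = ρ (D + h) → D (ρ_ref − ρ) = ρ h.
D = ρ h/(ρ_ref − ρ) = 2.68 × 4.137 km/(2.788 − 2.68) = 103 km.

103 km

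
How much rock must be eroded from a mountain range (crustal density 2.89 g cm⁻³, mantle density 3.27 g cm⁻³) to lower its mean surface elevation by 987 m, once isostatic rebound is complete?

Net drop Δ = e − u = e − e ρ_c/ρ_m = e (ρ_m − ρ_c)/ρ_m.
e = Δ ρ_m/(ρ_m − ρ_c) = 987 m × 3.27/0.38 = 8490 m.

8490 m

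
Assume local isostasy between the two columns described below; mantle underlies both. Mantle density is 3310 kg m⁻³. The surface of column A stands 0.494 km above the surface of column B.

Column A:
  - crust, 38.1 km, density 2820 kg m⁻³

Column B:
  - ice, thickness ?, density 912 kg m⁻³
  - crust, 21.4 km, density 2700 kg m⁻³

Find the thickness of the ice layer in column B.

Take the compensation level at the base of the deeper column (depth z_c below the surface of column A) and equate Σ ρ_i t_i down to z_c; mantle fills any gap and the z_c terms cancel.
Column A: 38.1×2820 + (z_c − 38.1)×3310
Column B: 0.494×0 + x×912 + 21.4×2700 + (z_c − 0.494 − 21.4 − x)×3310
The z_c×3310 term appears on both sides and cancels. Collect the known terms of each column as K = Σ(ρt)_known − 3310 × (depth of known layers): K_A = 107442 − 3310×38.1 = −18669; K_B = 57780 − 3310×(0.494 + 21.4) = −14689.14.
Balance: K_A = K_B − x×(3310 − 912), so x = (K_B − K_A)/(3310 − 912) = 3979.86/2398 = 1.66 km.

1.66 km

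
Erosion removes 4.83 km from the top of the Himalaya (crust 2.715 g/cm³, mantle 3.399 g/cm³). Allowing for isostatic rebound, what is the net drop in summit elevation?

0.972 km

Rebound u = e ρ_c/ρ_m = 4.83 km × 2.715/3.399 = 3.858 km.
Net surface drop = e − u = 4.83 km − 3.858 km = e (ρ_m − ρ_c)/ρ_m = 0.972 km.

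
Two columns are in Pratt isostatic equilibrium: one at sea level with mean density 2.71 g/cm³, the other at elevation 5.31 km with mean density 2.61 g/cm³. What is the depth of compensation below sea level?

ρ_ref D = ρ (D + h) → D (ρ_ref − ρ) = ρ h.
D = ρ h/(ρ_ref − ρ) = 2.61 × 5.31 km/(2.71 − 2.61) = 139 km.

139 km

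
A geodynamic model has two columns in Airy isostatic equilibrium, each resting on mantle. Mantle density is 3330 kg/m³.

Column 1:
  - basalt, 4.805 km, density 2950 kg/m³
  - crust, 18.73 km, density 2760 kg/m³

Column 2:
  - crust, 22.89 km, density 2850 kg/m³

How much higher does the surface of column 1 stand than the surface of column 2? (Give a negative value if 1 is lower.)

For any compensation level in the mantle, the mantle terms cancel and isostasy reduces to e = (Σt_1 − Σt_2) − (Σ(ρt)_1 − Σ(ρt)_2) / ρ_m.
Σt_1 = 23.535 km; Σt_2 = 22.89 km; Σ(ρt)_1 = 65869.55; Σ(ρt)_2 = 65236.5 (in km·kg/m³).
e = (23.535 − 22.89) − (65869.55 − 65236.5) / 3330 = 0.455 km.

0.455 km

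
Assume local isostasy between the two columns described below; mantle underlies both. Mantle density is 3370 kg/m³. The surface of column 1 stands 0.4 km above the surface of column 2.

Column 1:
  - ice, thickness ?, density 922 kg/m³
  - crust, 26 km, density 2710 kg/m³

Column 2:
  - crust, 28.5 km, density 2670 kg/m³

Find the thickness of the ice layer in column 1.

Take the compensation level at the base of the deeper column (depth z_c below the surface of column 1) and equate Σ ρ_i t_i down to z_c; mantle fills any gap and the z_c terms cancel.
Column 1: x×922 + 26×2710 + (z_c − 26 − x)×3370
Column 2: 0.4×0 + 28.5×2670 + (z_c − 0.4 − 28.5)×3370
The z_c×3370 term appears on both sides and cancels. Collect the known terms of each column as K = Σ(ρt)_known − 3370 × (depth of known layers): K_1 = 70460 − 3370×26 = −17160; K_2 = 76095 − 3370×(0.4 + 28.5) = −21298.
Balance: K_1 − x×(3370 − 922) = K_2, so x = (K_1 − K_2)/(3370 − 922) = 4138/2448 = 1.69 km.

1.69 km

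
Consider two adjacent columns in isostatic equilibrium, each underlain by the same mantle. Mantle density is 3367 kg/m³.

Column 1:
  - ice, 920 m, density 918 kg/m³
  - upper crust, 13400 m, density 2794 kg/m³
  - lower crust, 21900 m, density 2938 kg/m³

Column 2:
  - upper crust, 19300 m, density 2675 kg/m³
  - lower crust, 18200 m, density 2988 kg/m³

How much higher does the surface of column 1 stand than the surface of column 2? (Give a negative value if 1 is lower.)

For any compensation level in the mantle, the mantle terms cancel and isostasy reduces to e = (Σt_1 − Σt_2) − (Σ(ρt)_1 − Σ(ρt)_2) / ρ_m.
Σt_1 = 36220 m; Σt_2 = 37500 m; Σ(ρt)_1 = 102626360; Σ(ρt)_2 = 106009100 (in m·kg/m³).
e = (36220 − 37500) − (102626360 − 106009100) / 3367 = −275 m.

−275 m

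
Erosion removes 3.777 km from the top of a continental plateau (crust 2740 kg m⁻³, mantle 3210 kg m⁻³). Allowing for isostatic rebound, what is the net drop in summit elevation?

0.553 km

Rebound u = e ρ_c/ρ_m = 3.777 km × 2740/3210 = 3.224 km.
Net surface drop = e − u = 3.777 km − 3.224 km = e (ρ_m − ρ_c)/ρ_m = 0.553 km.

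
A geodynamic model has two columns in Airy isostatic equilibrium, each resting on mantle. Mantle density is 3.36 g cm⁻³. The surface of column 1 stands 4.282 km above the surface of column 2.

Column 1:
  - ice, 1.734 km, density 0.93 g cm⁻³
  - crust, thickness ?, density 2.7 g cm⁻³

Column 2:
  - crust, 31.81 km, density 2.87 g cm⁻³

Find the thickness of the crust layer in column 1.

Take the compensation level at the base of the deeper column (depth z_c below the surface of column 1) and equate Σ ρ_i t_i down to z_c; mantle fills any gap and the z_c terms cancel.
Column 1: 1.734×0.93 + x×2.7 + (z_c − 1.734 − x)×3.36
Column 2: 4.282×0 + 31.81×2.87 + (z_c − 4.282 − 31.81)×3.36
The z_c×3.36 term appears on both sides and cancels. Collect the known terms of each column as K = Σ(ρt)_known − 3.36 × (depth of known layers): K_1 = 1.61262 − 3.36×1.734 = −4.21362; K_2 = 91.2947 − 3.36×(4.282 + 31.81) = −29.97442.
Balance: K_1 − x×(3.36 − 2.7) = K_2, so x = (K_1 − K_2)/(3.36 − 2.7) = 25.7608/0.66 = 39 km.

39 km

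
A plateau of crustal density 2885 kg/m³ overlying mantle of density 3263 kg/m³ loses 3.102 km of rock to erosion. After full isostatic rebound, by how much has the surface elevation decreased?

Rebound u = e ρ_c/ρ_m = 3.102 km × 2885/3263 = 2.743 km.
Net surface drop = e − u = 3.102 km − 2.743 km = e (ρ_m − ρ_c)/ρ_m = 0.359 km.

0.359 km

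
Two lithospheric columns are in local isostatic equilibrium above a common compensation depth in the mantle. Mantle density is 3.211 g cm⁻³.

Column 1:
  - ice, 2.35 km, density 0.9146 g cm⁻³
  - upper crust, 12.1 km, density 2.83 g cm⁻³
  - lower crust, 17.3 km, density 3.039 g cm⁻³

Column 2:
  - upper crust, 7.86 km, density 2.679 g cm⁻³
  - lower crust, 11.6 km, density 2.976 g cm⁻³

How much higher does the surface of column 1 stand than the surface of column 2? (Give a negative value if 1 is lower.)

1.89 km

For any compensation level in the mantle, the mantle terms cancel and isostasy reduces to e = (Σt_1 − Σt_2) − (Σ(ρt)_1 − Σ(ρt)_2) / ρ_m.
Σt_1 = 31.75 km; Σt_2 = 19.46 km; Σ(ρt)_1 = 88.96701; Σ(ρt)_2 = 55.57854 (in km·g cm⁻³).
e = (31.75 − 19.46) − (88.96701 − 55.57854) / 3.211 = 1.89 km.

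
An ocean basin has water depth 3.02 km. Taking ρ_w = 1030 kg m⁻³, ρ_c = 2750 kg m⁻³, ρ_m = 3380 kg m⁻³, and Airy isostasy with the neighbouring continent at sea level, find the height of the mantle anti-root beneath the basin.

Isostatic balance requires: replacing crust with seawater at the top is compensated by replacing crust with mantle at the base: d (ρ_c − ρ_w) = a (ρ_m − ρ_c).
a = d (ρ_c − ρ_w)/(ρ_m − ρ_c) = 3.02 km × 1720/630 = 8.25 km.

8.25 km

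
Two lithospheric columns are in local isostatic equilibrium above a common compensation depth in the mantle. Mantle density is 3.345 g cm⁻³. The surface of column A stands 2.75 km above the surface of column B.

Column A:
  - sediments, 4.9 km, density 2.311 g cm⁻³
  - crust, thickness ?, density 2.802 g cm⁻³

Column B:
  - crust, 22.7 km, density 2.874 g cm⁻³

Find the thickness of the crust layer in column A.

Take the compensation level at the base of the deeper column (depth z_c below the surface of column A) and equate Σ ρ_i t_i down to z_c; mantle fills any gap and the z_c terms cancel.
Column A: 4.9×2.311 + x×2.802 + (z_c − 4.9 − x)×3.345
Column B: 2.75×0 + 22.7×2.874 + (z_c − 2.75 − 22.7)×3.345
The z_c×3.345 term appears on both sides and cancels. Collect the known terms of each column as K = Σ(ρt)_known − 3.345 × (depth of known layers): K_A = 11.3239 − 3.345×4.9 = −5.0666; K_B = 65.2398 − 3.345×(2.75 + 22.7) = −19.89045.
Balance: K_A − x×(3.345 − 2.802) = K_B, so x = (K_A − K_B)/(3.345 − 2.802) = 14.8239/0.543 = 27.3 km.

27.3 km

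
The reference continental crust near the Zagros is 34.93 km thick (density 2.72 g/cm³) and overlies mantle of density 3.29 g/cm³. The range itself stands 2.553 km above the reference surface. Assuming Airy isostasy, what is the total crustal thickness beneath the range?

Root depth r = h ρ_c / (ρ_m − ρ_c) = 2.553 km × 2.72 / 0.57 = 12.18 km.
Total thickness = T + h + r = 34.93 km + 2.553 km + 12.18 km = 49.7 km.

49.7 km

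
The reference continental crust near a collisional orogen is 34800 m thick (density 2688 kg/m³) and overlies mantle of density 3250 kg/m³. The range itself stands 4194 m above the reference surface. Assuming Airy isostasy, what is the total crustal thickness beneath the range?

Root depth r = h ρ_c / (ρ_m − ρ_c) = 4194 m × 2688 / 562 = 20060 m.
Total thickness = T + h + r = 34800 m + 4194 m + 20060 m = 59100 m.

59100 m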